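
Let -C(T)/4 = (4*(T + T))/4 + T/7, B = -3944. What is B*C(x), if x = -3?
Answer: -709920/7 ≈ -1.0142e+5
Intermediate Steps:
C(T) = -60*T/7 (C(T) = -4*((4*(T + T))/4 + T/7) = -4*((4*(2*T))*(¼) + T*(⅐)) = -4*((8*T)*(¼) + T/7) = -4*(2*T + T/7) = -60*T/7)
B*C(x) = -(-236640)*(-3)/7 = -3944*180/7 = -709920/7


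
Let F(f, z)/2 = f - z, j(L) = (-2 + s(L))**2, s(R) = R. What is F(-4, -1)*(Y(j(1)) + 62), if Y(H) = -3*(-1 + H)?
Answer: -372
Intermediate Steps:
j(L) = (-2 + L)**2
Y(H) = 3 - 3*H
F(f, z) = -2*z + 2*f (F(f, z) = 2*(f - z) = -2*z + 2*f)
F(-4, -1)*(Y(j(1)) + 62) = (-2*(-1) + 2*(-4))*((3 - 3*(-2 + 1)**2) + 62) = (2 - 8)*((3 - 3*(-1)**2) + 62) = -6*((3 - 3*1) + 62) = -6*((3 - 3) + 62) = -6*(0 + 62) = -6*62 = -372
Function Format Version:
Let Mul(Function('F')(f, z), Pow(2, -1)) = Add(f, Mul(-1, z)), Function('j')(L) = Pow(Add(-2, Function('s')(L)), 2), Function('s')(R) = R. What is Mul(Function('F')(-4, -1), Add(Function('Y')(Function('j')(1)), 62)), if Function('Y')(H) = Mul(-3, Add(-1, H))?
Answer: -372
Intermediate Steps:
Function('j')(L) = Pow(Add(-2, L), 2)
Function('Y')(H) = Add(3, Mul(-3, H))
Function('F')(f, z) = Add(Mul(-2, z), Mul(2, f)) (Function('F')(f, z) = Mul(2, Add(f, Mul(-1, z))) = Add(Mul(-2, z), Mul(2, f)))
Mul(Function('F')(-4, -1), Add(Function('Y')(Function('j')(1)), 62)) = Mul(Add(Mul(-2, -1), Mul(2, -4)), Add(Add(3, Mul(-3, Pow(Add(-2, 1), 2))), 62)) = Mul(Add(2, -8), Add(Add(3, Mul(-3, Pow(-1, 2))), 62)) = Mul(-6, Add(Add(3, Mul(-3, 1)), 62)) = Mul(-6, Add(Add(3, -3), 62)) = Mul(-6, Add(0, 62)) = Mul(-6, 62) = -372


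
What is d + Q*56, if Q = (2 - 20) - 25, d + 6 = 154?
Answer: -2260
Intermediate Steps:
d = 148 (d = -6 + 154 = 148)
Q = -43 (Q = -18 - 25 = -43)
d + Q*56 = 148 - 43*56 = 148 - 2408 = -2260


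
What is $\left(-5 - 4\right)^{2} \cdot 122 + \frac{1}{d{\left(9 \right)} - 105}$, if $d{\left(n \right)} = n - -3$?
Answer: $\frac{919025}{93} \approx 9882.0$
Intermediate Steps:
$d{\left(n \right)} = 3 + n$ ($d{\left(n \right)} = n + 3 = 3 + n$)
$\left(-5 - 4\right)^{2} \cdot 122 + \frac{1}{d{\left(9 \right)} - 105} = \left(-5 - 4\right)^{2} \cdot 122 + \frac{1}{\left(3 + 9\right) - 105} = \left(-9\right)^{2} \cdot 122 + \frac{1}{12 - 105} = 81 \cdot 122 + \frac{1}{-93} = 9882 - \frac{1}{93} = \frac{919025}{93}$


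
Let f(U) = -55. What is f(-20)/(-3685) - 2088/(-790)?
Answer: 70343/26465 ≈ 2.6580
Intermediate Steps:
f(-20)/(-3685) - 2088/(-790) = -55/(-3685) - 2088/(-790) = -55*(-1/3685) - 2088*(-1/790) = 1/67 + 1044/395 = 70343/26465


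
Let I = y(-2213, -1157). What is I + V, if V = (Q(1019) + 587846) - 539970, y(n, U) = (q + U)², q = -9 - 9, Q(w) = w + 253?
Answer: 1429773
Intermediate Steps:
Q(w) = 253 + w
q = -18
y(n, U) = (-18 + U)²
V = 49148 (V = ((253 + 1019) + 587846) - 539970 = (1272 + 587846) - 539970 = 589118 - 539970 = 49148)
I = 1380625 (I = (-18 - 1157)² = (-1175)² = 1380625)
I + V = 1380625 + 49148 = 1429773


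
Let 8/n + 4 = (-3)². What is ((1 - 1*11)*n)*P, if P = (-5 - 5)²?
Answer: -1600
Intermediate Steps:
P = 100 (P = (-10)² = 100)
n = 8/5 (n = 8/(-4 + (-3)²) = 8/(-4 + 9) = 8/5 ≈ 1.6000)
((1 - 1*11)*n)*P = ((1 - 1*11)*(8/5))*100 = ((1 - 11)*(8/5))*100 = -10*8/5*100 = -16*100 = -1600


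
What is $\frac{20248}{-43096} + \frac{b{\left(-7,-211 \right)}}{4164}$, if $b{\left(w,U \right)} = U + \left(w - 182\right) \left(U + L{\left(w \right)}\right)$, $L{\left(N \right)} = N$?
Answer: $\frac{210279433}{22431468} \approx 9.3743$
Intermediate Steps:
$b{\left(w,U \right)} = U + \left(-182 + w\right) \left(U + w\right)$ ($b{\left(w,U \right)} = U + \left(w - 182\right) \left(U + w\right) = U + \left(-182 + w\right) \left(U + w\right)$)
$\frac{20248}{-43096} + \frac{b{\left(-7,-211 \right)}}{4164} = \frac{20248}{-43096} + \frac{\left(-7\right)^{2} - -1274 - -38191 - -1477}{4164} = 20248 \left(- \frac{1}{43096}\right) + \left(49 + 1274 + 38191 + 1477\right) \frac{1}{4164} = - \frac{2531}{5387} + 40991 \cdot \frac{1}{4164} = - \frac{2531}{5387} + \frac{40991}{4164} = \frac{210279433}{22431468}$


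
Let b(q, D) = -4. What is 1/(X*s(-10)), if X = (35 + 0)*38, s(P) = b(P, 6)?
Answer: -1/5320 ≈ -0.00018797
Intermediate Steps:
s(P) = -4
X = 1330 (X = 35*38 = 1330)
1/(X*s(-10)) = 1/(1330*(-4)) = 1/(-5320) = -1/5320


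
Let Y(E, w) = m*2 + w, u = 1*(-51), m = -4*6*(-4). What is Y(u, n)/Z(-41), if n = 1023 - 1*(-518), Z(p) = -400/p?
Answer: 71053/400 ≈ 177.63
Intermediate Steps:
m = 96 (m = -24*(-4) = 96)
n = 1541 (n = 1023 + 518 = 1541)
u = -51
Y(E, w) = 192 + w (Y(E, w) = 96*2 + w = 192 + w)
Y(u, n)/Z(-41) = (192 + 1541)/((-400/(-41))) = 1733/((-400*(-1/41))) = 1733/(400/41) = 1733*(41/400) = 71053/400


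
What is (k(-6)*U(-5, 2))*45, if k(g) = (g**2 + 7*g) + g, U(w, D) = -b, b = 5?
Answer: 2700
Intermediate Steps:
U(w, D) = -5 (U(w, D) = -1*5 = -5)
k(g) = g**2 + 8*g
(k(-6)*U(-5, 2))*45 = (-6*(8 - 6)*(-5))*45 = (-6*2*(-5))*45 = -12*(-5)*45 = 60*45 = 2700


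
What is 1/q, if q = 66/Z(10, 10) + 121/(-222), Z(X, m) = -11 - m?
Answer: -1554/5731 ≈ -0.27116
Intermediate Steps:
q = -5731/1554 (q = 66/(-11 - 1*10) + 121/(-222) = 66/(-11 - 10) + 121*(-1/222) = 66/(-21) - 121/222 = 66*(-1/21) - 121/222 = -22/7 - 121/222 = -5731/1554 ≈ -3.6879)
1/q = 1/(-5731/1554) = -1554/5731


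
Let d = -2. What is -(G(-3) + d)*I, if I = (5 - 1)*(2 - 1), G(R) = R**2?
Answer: -28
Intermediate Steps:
I = 4 (I = 4*1 = 4)
-(G(-3) + d)*I = -((-3)**2 - 2)*4 = -(9 - 2)*4 = -7*4 = -1*28 = -28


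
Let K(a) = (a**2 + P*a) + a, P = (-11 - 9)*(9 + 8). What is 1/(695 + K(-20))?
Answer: 1/7875 ≈ 0.00012698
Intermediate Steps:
P = -340 (P = -20*17 = -340)
K(a) = a**2 - 339*a (K(a) = (a**2 - 340*a) + a = a**2 - 339*a)
1/(695 + K(-20)) = 1/(695 - 20*(-339 - 20)) = 1/(695 - 20*(-359)) = 1/(695 + 7180) = 1/7875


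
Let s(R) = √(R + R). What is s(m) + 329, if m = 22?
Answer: 329 + 2*√11 ≈ 335.63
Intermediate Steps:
s(R) = √2*√R (s(R) = √(2*R) = √2*√R)
s(m) + 329 = √2*√22 + 329 = 2*√11 + 329 = 329 + 2*√11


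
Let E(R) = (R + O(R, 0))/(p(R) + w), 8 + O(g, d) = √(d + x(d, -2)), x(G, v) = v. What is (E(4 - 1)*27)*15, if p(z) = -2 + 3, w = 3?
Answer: -2025/4 + 405*I*√2/4 ≈ -506.25 + 143.19*I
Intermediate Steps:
O(g, d) = -8 + √(-2 + d) (O(g, d) = -8 + √(d - 2) = -8 + √(-2 + d))
p(z) = 1
E(R) = -2 + R/4 + I*√2/4 (E(R) = (R + (-8 + √(-2 + 0)))/(1 + 3) = (R + (-8 + √(-2)))/4 = (R + (-8 + I*√2))*(¼) = (-8 + R + I*√2)*(¼) = -2 + R/4 + I*√2/4)
(E(4 - 1)*27)*15 = ((-2 + (4 - 1)/4 + I*√2/4)*27)*15 = ((-2 + (¼)*3 + I*√2/4)*27)*15 = ((-2 + ¾ + I*√2/4)*27)*15 = ((-5/4 + I*√2/4)*27)*15 = (-135/4 + 27*I*√2/4)*15 = -2025/4 + 405*I*√2/4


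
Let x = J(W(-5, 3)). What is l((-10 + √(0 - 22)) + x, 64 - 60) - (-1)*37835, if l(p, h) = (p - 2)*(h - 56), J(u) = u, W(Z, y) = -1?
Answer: 38511 - 52*I*√22 ≈ 38511.0 - 243.9*I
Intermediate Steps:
x = -1
l(p, h) = (-56 + h)*(-2 + p) (l(p, h) = (-2 + p)*(-56 + h) = (-56 + h)*(-2 + p))
l((-10 + √(0 - 22)) + x, 64 - 60) - (-1)*37835 = (112 - 56*((-10 + √(0 - 22)) - 1) - 2*(64 - 60) + (64 - 60)*((-10 + √(0 - 22)) - 1)) - (-1)*37835 = (112 - 56*((-10 + √(-22)) - 1) - 2*4 + 4*((-10 + √(-22)) - 1)) - 1*(-37835) = (112 - 56*((-10 + I*√22) - 1) - 8 + 4*((-10 + I*√22) - 1)) + 37835 = (112 - 56*(-11 + I*√22) - 8 + 4*(-11 + I*√22)) + 37835 = (112 + (616 - 56*I*√22) - 8 + (-44 + 4*I*√22)) + 37835 = (676 - 52*I*√22) + 37835 = 38511 - 52*I*√22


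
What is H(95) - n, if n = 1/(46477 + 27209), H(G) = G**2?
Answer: 665016149/73686 ≈ 9025.0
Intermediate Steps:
n = 1/73686 ≈ 1.3571e-5
H(95) - n = 95**2 - 1*1/73686 = 9025 - 1/73686 = 665016149/73686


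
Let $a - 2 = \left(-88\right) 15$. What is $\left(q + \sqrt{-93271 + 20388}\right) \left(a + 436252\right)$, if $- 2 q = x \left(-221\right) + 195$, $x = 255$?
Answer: $12212946720 + 434934 i \sqrt{72883} \approx 1.2213 \cdot 10^{10} + 1.1742 \cdot 10^{8} i$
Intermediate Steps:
$a = -1318$ ($a = 2 - 1320 = -1318$)
$q = 28080$ ($q = - \frac{255 \left(-221\right) + 195}{2} = - \frac{-56355 + 195}{2} = \left(- \frac{1}{2}\right) \left(-56160\right) = 28080$)
$\left(q + \sqrt{-93271 + 20388}\right) \left(a + 436252\right) = \left(28080 + \sqrt{-93271 + 20388}\right) \left(-1318 + 436252\right) = \left(28080 + \sqrt{-72883}\right) 434934 = \left(28080 + i \sqrt{72883}\right) 434934 = 12212946720 + 434934 i \sqrt{72883}$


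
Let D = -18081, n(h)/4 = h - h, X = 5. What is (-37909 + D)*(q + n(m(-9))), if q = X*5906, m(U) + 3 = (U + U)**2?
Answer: -1653384700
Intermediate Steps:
m(U) = -3 + 4*U**2 (m(U) = -3 + (U + U)**2 = -3 + (2*U)**2 = -3 + 4*U**2)
q = 29530 (q = 5*5906 = 29530)
n(h) = 0 (n(h) = 4*(h - h) = 4*0 = 0)
(-37909 + D)*(q + n(m(-9))) = (-37909 - 18081)*(29530 + 0) = -55990*29530 = -1653384700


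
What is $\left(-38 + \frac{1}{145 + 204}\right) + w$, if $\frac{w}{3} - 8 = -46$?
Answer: $- \frac{53047}{349} \approx -152.0$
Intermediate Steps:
$w = -114$ ($w = 24 + 3 \left(-46\right) = 24 - 138 = -114$)
$\left(-38 + \frac{1}{145 + 204}\right) + w = \left(-38 + \frac{1}{145 + 204}\right) - 114 = \left(-38 + \frac{1}{349}\right) - 114 = - \frac{13261}{349} - 114 = - \frac{53047}{349}$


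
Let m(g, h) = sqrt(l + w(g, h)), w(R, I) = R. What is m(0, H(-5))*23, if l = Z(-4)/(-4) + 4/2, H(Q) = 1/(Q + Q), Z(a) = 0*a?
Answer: 23*sqrt(2) ≈ 32.527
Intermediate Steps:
Z(a) = 0
H(Q) = 1/(2*Q)
l = 2 (l = 0/(-4) + 4/2 = 0*(-1/4) + 4*(1/2) = 0 + 2 = 2)
m(g, h) = sqrt(2 + g)
m(0, H(-5))*23 = sqrt(2 + 0)*23 = sqrt(2)*23 = 23*sqrt(2)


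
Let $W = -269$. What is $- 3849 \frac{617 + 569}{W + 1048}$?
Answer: $- \frac{4564914}{779} \approx -5860.0$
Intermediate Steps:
$- 3849 \frac{617 + 569}{W + 1048} = - 3849 \frac{617 + 569}{-269 + 1048} = - 3849 \cdot \frac{1186}{779} = - 3849 \cdot 1186 \cdot \frac{1}{779} = \left(-3849\right) \frac{1186}{779} = - \frac{4564914}{779}$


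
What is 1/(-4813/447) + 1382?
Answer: 6651119/4813 ≈ 1381.9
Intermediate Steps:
1/(-4813/447) + 1382 = -447/4813 + 1382 = 6651119/4813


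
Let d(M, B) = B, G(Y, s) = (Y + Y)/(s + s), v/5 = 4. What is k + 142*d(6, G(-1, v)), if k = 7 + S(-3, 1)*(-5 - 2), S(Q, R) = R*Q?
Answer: 209/10 ≈ 20.900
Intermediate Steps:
v = 20 (v = 5*4 = 20)
G(Y, s) = Y/s (G(Y, s) = (2*Y)/((2*s)) = (2*Y)*(1/(2*s)) = Y/s)
S(Q, R) = Q*R
k = 28 (k = 7 + (-3*1)*(-5 - 2) = 7 - 3*(-7) = 7 + 21 = 28)
k + 142*d(6, G(-1, v)) = 28 + 142*(-1/20) = 28 - 71/10 = 209/10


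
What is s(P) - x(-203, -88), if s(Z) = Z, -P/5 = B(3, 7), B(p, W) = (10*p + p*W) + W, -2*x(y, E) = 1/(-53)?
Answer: -30741/106 ≈ -290.01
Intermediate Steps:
x(y, E) = 1/106 (x(y, E) = -½/(-53) = -½*(-1/53) = 1/106)
B(p, W) = W + 10*p + W*p (B(p, W) = (10*p + W*p) + W = W + 10*p + W*p)
P = -290 (P = -5*(7 + 10*3 + 7*3) = -5*(7 + 30 + 21) = -5*58 = -290)
s(P) - x(-203, -88) = -290 - 1*1/106 = -290 - 1/106 = -30741/106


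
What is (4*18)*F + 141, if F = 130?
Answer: 9501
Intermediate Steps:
(4*18)*F + 141 = (4*18)*130 + 141 = 72*130 + 141 = 9360 + 141 = 9501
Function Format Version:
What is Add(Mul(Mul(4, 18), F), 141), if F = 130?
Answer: 9501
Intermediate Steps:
Add(Mul(Mul(4, 18), F), 141) = Add(Mul(Mul(4, 18), 130), 141) = Add(Mul(72, 130), 141) = Add(9360, 141) = 9501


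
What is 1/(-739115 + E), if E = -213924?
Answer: -1/953039 ≈ -1.0493e-6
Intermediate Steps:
1/(-739115 + E) = 1/(-739115 - 213924) = 1/(-953039) = -1/953039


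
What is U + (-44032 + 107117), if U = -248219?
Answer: -185134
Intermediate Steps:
U + (-44032 + 107117) = -248219 + (-44032 + 107117) = -248219 + 63085 = -185134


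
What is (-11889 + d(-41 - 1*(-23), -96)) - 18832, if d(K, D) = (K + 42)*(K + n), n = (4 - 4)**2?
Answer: -31153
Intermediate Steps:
n = 0 (n = 0**2 = 0)
d(K, D) = K*(42 + K) (d(K, D) = (K + 42)*(K + 0) = (42 + K)*K = K*(42 + K))
(-11889 + d(-41 - 1*(-23), -96)) - 18832 = (-11889 + (-41 - 1*(-23))*(42 + (-41 - 1*(-23)))) - 18832 = (-11889 + (-41 + 23)*(42 + (-41 + 23))) - 18832 = (-11889 - 18*(42 - 18)) - 18832 = (-11889 - 18*24) - 18832 = (-11889 - 432) - 18832 = -12321 - 18832 = -31153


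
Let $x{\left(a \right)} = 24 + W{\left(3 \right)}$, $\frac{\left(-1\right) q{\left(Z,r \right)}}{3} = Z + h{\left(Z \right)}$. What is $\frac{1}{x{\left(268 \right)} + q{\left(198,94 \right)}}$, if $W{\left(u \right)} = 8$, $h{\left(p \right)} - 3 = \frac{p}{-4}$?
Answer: $- \frac{2}{845} \approx -0.0023669$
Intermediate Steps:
$h{\left(p \right)} = 3 - \frac{p}{4}$ ($h{\left(p \right)} = 3 + \frac{p}{-4} = 3 + p \left(- \frac{1}{4}\right) = 3 - \frac{p}{4}$)
$q{\left(Z,r \right)} = -9 - \frac{9 Z}{4}$ ($q{\left(Z,r \right)} = - 3 \left(Z - \left(-3 + \frac{Z}{4}\right)\right) = - 3 \left(3 + \frac{3 Z}{4}\right) = -9 - \frac{9 Z}{4}$)
$x{\left(a \right)} = 32$ ($x{\left(a \right)} = 24 + 8 = 32$)
$\frac{1}{x{\left(268 \right)} + q{\left(198,94 \right)}} = \frac{1}{32 - \frac{909}{2}} = \frac{1}{- \frac{845}{2}} = - \frac{2}{845}$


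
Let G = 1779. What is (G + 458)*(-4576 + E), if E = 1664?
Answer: -6514144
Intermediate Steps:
(G + 458)*(-4576 + E) = (1779 + 458)*(-4576 + 1664) = 2237*(-2912) = -6514144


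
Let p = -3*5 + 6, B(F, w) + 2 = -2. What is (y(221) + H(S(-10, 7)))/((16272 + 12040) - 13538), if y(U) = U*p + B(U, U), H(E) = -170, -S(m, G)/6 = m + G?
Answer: -2163/14774 ≈ -0.14641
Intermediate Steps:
S(m, G) = -6*G - 6*m (S(m, G) = -6*(m + G) = -6*(G + m) = -6*G - 6*m)
B(F, w) = -4 (B(F, w) = -2 - 2 = -4)
p = -9 (p = -15 + 6 = -9)
y(U) = -4 - 9*U (y(U) = U*(-9) - 4 = -9*U - 4 = -4 - 9*U)
(y(221) + H(S(-10, 7)))/((16272 + 12040) - 13538) = ((-4 - 9*221) - 170)/((16272 + 12040) - 13538) = ((-4 - 1989) - 170)/(28312 - 13538) = (-1993 - 170)/14774 = -2163*1/14774 = -2163/14774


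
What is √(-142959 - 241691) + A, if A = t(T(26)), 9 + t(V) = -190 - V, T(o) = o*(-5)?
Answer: -69 + 35*I*√314 ≈ -69.0 + 620.2*I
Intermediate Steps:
T(o) = -5*o
t(V) = -199 - V (t(V) = -9 + (-190 - V) = -199 - V)
A = -69 (A = -199 - (-5)*26 = -199 - 1*(-130) = -199 + 130 = -69)
√(-142959 - 241691) + A = √(-142959 - 241691) - 69 = √(-384650) - 69 = 35*I*√314 - 69 = -69 + 35*I*√314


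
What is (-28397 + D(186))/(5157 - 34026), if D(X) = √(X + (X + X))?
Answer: 28397/28869 - √62/9623 ≈ 0.98283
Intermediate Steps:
D(X) = √3*√X (D(X) = √(X + 2*X) = √(3*X) = √3*√X)
(-28397 + D(186))/(5157 - 34026) = (-28397 + √3*√186)/(5157 - 34026) = (-28397 + 3*√62)/(-28869) = (-28397 + 3*√62)*(-1/28869) = 28397/28869 - √62/9623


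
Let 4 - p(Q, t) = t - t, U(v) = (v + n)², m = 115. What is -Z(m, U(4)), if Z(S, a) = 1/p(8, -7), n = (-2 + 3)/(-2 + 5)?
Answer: -¼ ≈ -0.25000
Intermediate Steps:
n = ⅓ (n = 1/3 = 1*(⅓) = ⅓ ≈ 0.33333)
U(v) = (⅓ + v)² (U(v) = (v + ⅓)² = (⅓ + v)²)
p(Q, t) = 4 (p(Q, t) = 4 - (t - t) = 4 - 1*0 = 4 + 0 = 4)
Z(S, a) = ¼ (Z(S, a) = 1/4 = ¼)
-Z(m, U(4)) = -1*¼ = -¼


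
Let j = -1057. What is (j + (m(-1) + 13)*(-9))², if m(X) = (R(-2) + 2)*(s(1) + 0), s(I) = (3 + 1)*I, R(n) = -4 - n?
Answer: 1378276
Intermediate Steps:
s(I) = 4*I
m(X) = 0 (m(X) = ((-4 - 1*(-2)) + 2)*(4*1 + 0) = ((-4 + 2) + 2)*(4 + 0) = (-2 + 2)*4 = 0*4 = 0)
(j + (m(-1) + 13)*(-9))² = (-1057 + (0 + 13)*(-9))² = (-1057 + 13*(-9))² = (-1057 - 117)² = (-1174)² = 1378276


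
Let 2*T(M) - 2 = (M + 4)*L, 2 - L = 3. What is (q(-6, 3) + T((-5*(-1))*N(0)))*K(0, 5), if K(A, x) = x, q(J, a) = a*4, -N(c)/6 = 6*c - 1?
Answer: -20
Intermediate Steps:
N(c) = 6 - 36*c (N(c) = -6*(6*c - 1) = -6*(-1 + 6*c) = 6 - 36*c)
L = -1 (L = 2 - 1*3 = 2 - 3 = -1)
q(J, a) = 4*a
T(M) = -1 - M/2 (T(M) = 1 + ((M + 4)*(-1))/2 = 1 + ((4 + M)*(-1))/2 = 1 + (-4 - M)/2 = 1 + (-2 - M/2) = -1 - M/2)
(q(-6, 3) + T((-5*(-1))*N(0)))*K(0, 5) = (4*3 + (-1 - (-5*(-1))*(6 - 36*0)/2))*5 = (12 + (-1 - 5*(6 + 0)/2))*5 = (12 + (-1 - 5*6/2))*5 = (12 + (-1 - ½*30))*5 = (12 + (-1 - 15))*5 = (12 - 16)*5 = -4*5 = -20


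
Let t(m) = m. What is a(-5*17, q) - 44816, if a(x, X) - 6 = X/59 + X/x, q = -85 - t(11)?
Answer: -224724646/5015 ≈ -44811.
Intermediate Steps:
q = -96 (q = -85 - 1*11 = -85 - 11 = -96)
a(x, X) = 6 + X/59 + X/x (a(x, X) = 6 + (X/59 + X/x) = 6 + X/59 + X/x)
a(-5*17, q) - 44816 = (6 + (1/59)*(-96) - 96/((-5*17))) - 44816 = (6 - 96/59 - 96/(-85)) - 44816 = (6 - 96/59 - 96*(-1/85)) - 44816 = (6 - 96/59 + 96/85) - 44816 = 27594/5015 - 44816 = -224724646/5015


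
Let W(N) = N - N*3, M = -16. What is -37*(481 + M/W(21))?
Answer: -374033/21 ≈ -17811.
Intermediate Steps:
W(N) = -2*N (W(N) = N - 3*N = -2*N)
-37*(481 + M/W(21)) = -37*(481 - 16/((-2*21))) = -37*(481 - 16/(-42)) = -37*(481 - 16*(-1/42)) = -37*(481 + 8/21) = -37*10109/21 = -374033/21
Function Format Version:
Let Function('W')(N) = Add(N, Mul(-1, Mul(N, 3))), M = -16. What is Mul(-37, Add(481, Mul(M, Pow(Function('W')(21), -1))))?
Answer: Rational(-374033, 21) ≈ -17811.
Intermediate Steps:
Function('W')(N) = Mul(-2, N) (Function('W')(N) = Add(N, Mul(-1, Mul(3, N))) = Add(N, Mul(-3, N)) = Mul(-2, N))
Mul(-37, Add(481, Mul(M, Pow(Function('W')(21), -1)))) = Mul(-37, Add(481, Mul(-16, Pow(Mul(-2, 21), -1)))) = Mul(-37, Add(481, Mul(-16, Pow(-42, -1)))) = Mul(-37, Add(481, Mul(-16, Rational(-1, 42)))) = Mul(-37, Add(481, Rational(8, 21))) = Mul(-37, Rational(10109, 21)) = Rational(-374033, 21)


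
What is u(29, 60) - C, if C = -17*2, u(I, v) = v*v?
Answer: 3634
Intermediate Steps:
u(I, v) = v²
C = -34
u(29, 60) - C = 60² - 1*(-34) = 3600 + 34 = 3634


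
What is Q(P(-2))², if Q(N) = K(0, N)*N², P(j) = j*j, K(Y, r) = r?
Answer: 4096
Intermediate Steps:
P(j) = j²
Q(N) = N³ (Q(N) = N*N² = N³)
Q(P(-2))² = (((-2)²)³)² = (4³)² = 64² = 4096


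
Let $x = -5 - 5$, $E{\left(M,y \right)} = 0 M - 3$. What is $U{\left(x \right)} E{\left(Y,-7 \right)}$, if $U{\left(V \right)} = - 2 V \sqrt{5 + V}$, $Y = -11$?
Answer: $- 60 i \sqrt{5} \approx - 134.16 i$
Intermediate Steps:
$E{\left(M,y \right)} = -3$ ($E{\left(M,y \right)} = 0 - 3 = -3$)
$x = -10$
$U{\left(V \right)} = - 2 V \sqrt{5 + V}$
$U{\left(x \right)} E{\left(Y,-7 \right)} = \left(-2\right) \left(-10\right) \sqrt{5 - 10} \left(-3\right) = \left(-2\right) \left(-10\right) \sqrt{-5} \left(-3\right) = \left(-2\right) \left(-10\right) i \sqrt{5} \left(-3\right) = 20 i \sqrt{5} \left(-3\right) = - 60 i \sqrt{5}$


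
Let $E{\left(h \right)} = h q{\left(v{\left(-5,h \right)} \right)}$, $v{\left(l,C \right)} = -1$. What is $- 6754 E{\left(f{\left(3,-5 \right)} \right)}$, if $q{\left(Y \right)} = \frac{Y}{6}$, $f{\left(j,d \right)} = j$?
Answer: $3377$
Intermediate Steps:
$q{\left(Y \right)} = \frac{Y}{6}$ ($q{\left(Y \right)} = Y \frac{1}{6} = \frac{Y}{6}$)
$E{\left(h \right)} = - \frac{h}{6}$ ($E{\left(h \right)} = h \frac{1}{6} \left(-1\right) = h \left(- \frac{1}{6}\right) = - \frac{h}{6}$)
$- 6754 E{\left(f{\left(3,-5 \right)} \right)} = - 6754 \left(\left(- \frac{1}{6}\right) 3\right) = \left(-6754\right) \left(- \frac{1}{2}\right) = 3377$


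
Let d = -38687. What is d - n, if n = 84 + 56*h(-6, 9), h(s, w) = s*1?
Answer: -38435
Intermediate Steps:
h(s, w) = s
n = -252 (n = 84 + 56*(-6) = 84 - 336 = -252)
d - n = -38687 - 1*(-252) = -38687 + 252 = -38435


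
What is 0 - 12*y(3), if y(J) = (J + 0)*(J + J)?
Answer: -216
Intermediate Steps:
y(J) = 2*J**2 (y(J) = J*(2*J) = 2*J**2)
0 - 12*y(3) = 0 - 24*3**2 = 0 - 24*9 = 0 - 12*18 = 0 - 216 = -216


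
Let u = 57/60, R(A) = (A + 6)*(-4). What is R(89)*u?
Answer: -361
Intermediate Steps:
R(A) = -24 - 4*A (R(A) = (6 + A)*(-4) = -24 - 4*A)
u = 19/20 (u = 57*(1/60) = 19/20 ≈ 0.95000)
R(89)*u = (-24 - 4*89)*(19/20) = (-24 - 356)*(19/20) = -380*19/20 = -361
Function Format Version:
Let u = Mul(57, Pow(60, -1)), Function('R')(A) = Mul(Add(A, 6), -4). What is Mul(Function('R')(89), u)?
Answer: -361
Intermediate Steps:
Function('R')(A) = Add(-24, Mul(-4, A)) (Function('R')(A) = Mul(Add(6, A), -4) = Add(-24, Mul(-4, A)))
u = Rational(19, 20) (u = Mul(57, Rational(1, 60)) = Rational(19, 20) ≈ 0.95000)
Mul(Function('R')(89), u) = Mul(Add(-24, Mul(-4, 89)), Rational(19, 20)) = Mul(Add(-24, -356), Rational(19, 20)) = Mul(-380, Rational(19, 20)) = -361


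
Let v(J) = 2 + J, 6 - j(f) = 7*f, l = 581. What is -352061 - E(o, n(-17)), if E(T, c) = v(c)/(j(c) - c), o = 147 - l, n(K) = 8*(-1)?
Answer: -12322132/35 ≈ -3.5206e+5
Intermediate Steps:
n(K) = -8
j(f) = 6 - 7*f
o = -434 (o = 147 - 1*581 = 147 - 581 = -434)
E(T, c) = (2 + c)/(6 - 8*c) (E(T, c) = (2 + c)/((6 - 7*c) - c) = (2 + c)/(6 - 8*c))
-352061 - E(o, n(-17)) = -352061 - (-2 - 1*(-8))/(2*(-3 + 4*(-8))) = -352061 - (-2 + 8)/(2*(-3 - 32)) = -352061 - 6/(2*(-35)) = -352061 - (-1)*6/(2*35) = -352061 - 1*(-3/35) = -352061 + 3/35 = -12322132/35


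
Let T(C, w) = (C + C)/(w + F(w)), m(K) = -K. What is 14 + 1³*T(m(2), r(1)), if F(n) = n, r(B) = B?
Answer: 12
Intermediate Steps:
T(C, w) = C/w (T(C, w) = (C + C)/(w + w) = (2*C)/((2*w)) = (2*C)*(1/(2*w)) = C/w)
14 + 1³*T(m(2), r(1)) = 14 + 1³*(-1*2/1) = 14 + 1*(-2*1) = 14 + 1*(-2) = 14 - 2 = 12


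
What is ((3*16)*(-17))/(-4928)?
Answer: 51/308 ≈ 0.16558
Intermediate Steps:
((3*16)*(-17))/(-4928) = (48*(-17))*(-1/4928) = -816*(-1/4928) = 51/308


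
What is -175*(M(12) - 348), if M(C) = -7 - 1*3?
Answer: 62650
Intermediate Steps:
M(C) = -10 (M(C) = -7 - 3 = -10)
-175*(M(12) - 348) = -175*(-10 - 348) = -175*(-358) = 62650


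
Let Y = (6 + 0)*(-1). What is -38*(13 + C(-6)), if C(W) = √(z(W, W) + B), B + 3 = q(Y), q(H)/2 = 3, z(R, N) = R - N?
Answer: -494 - 38*√3 ≈ -559.82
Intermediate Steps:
Y = -6 (Y = 6*(-1) = -6)
q(H) = 6 (q(H) = 2*3 = 6)
B = 3 (B = -3 + 6 = 3)
C(W) = √3 (C(W) = √((W - W) + 3) = √(0 + 3) = √3)
-38*(13 + C(-6)) = -38*(13 + √3) = -494 - 38*√3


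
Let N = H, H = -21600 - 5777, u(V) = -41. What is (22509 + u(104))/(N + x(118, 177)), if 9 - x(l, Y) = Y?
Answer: -22468/27545 ≈ -0.81568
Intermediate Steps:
x(l, Y) = 9 - Y
H = -27377
N = -27377
(22509 + u(104))/(N + x(118, 177)) = (22509 - 41)/(-27377 + (9 - 1*177)) = 22468/(-27377 + (9 - 177)) = 22468/(-27377 - 168) = 22468/(-27545) = 22468*(-1/27545) = -22468/27545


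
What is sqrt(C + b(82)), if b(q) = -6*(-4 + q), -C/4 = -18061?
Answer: 4*sqrt(4486) ≈ 267.91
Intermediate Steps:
C = 72244 (C = -4*(-18061) = 72244)
b(q) = 24 - 6*q
sqrt(C + b(82)) = sqrt(72244 + (24 - 6*82)) = sqrt(72244 + (24 - 492)) = sqrt(72244 - 468) = sqrt(71776) = 4*sqrt(4486)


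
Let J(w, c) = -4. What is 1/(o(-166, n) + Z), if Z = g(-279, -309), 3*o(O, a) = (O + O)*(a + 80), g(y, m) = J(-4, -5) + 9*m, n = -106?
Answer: 3/277 ≈ 0.010830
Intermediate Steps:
g(y, m) = -4 + 9*m
o(O, a) = 2*O*(80 + a)/3 (o(O, a) = ((O + O)*(a + 80))/3 = ((2*O)*(80 + a))/3 = (2*O*(80 + a))/3 = 2*O*(80 + a)/3)
Z = -2785 (Z = -4 + 9*(-309) = -4 - 2781 = -2785)
1/(o(-166, n) + Z) = 1/((2/3)*(-166)*(80 - 106) - 2785) = 1/((2/3)*(-166)*(-26) - 2785) = 1/(8632/3 - 2785) = 1/(277/3) = 3/277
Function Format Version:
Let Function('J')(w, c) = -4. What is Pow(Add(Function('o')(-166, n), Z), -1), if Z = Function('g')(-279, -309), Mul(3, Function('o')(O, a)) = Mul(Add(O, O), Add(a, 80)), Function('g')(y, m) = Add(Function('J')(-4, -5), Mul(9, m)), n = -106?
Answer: Rational(3, 277) ≈ 0.010830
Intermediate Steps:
Function('g')(y, m) = Add(-4, Mul(9, m))
Function('o')(O, a) = Mul(Rational(2, 3), O, Add(80, a)) (Function('o')(O, a) = Mul(Rational(1, 3), Mul(Add(O, O), Add(a, 80))) = Mul(Rational(1, 3), Mul(Mul(2, O), Add(80, a))) = Mul(Rational(1, 3), Mul(2, O, Add(80, a))) = Mul(Rational(2, 3), O, Add(80, a)))
Z = -2785 (Z = Add(-4, Mul(9, -309)) = Add(-4, -2781) = -2785)
Pow(Add(Function('o')(-166, n), Z), -1) = Pow(Add(Mul(Rational(2, 3), -166, Add(80, -106)), -2785), -1) = Pow(Add(Mul(Rational(2, 3), -166, -26), -2785), -1) = Pow(Add(Rational(8632, 3), -2785), -1) = Pow(Rational(277, 3), -1) = Rational(3, 277)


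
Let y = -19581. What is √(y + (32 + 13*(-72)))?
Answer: I*√20485 ≈ 143.13*I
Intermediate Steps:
√(y + (32 + 13*(-72))) = √(-19581 + (32 + 13*(-72))) = √(-19581 + (32 - 936)) = √(-19581 - 904) = √(-20485) = I*√20485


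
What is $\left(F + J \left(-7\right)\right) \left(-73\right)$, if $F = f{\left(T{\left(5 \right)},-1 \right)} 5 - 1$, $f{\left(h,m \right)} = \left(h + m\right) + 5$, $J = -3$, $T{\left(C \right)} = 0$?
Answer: $-2920$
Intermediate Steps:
$f{\left(h,m \right)} = 5 + h + m$
$F = 19$ ($F = \left(5 + 0 - 1\right) 5 - 1 = 4 \cdot 5 - 1 = 20 - 1 = 19$)
$\left(F + J \left(-7\right)\right) \left(-73\right) = \left(19 - -21\right) \left(-73\right) = \left(19 + 21\right) \left(-73\right) = 40 \left(-73\right) = -2920$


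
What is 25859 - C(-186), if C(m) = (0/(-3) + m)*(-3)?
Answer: 25301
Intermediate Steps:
C(m) = -3*m (C(m) = (0*(-⅓) + m)*(-3) = (0 + m)*(-3) = m*(-3) = -3*m)
25859 - C(-186) = 25859 - (-3)*(-186) = 25859 - 1*558 = 25859 - 558 = 25301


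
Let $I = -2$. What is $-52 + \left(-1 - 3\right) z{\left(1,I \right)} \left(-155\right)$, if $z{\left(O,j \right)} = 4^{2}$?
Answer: $9868$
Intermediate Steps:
$z{\left(O,j \right)} = 16$
$-52 + \left(-1 - 3\right) z{\left(1,I \right)} \left(-155\right) = -52 + \left(-1 - 3\right) 16 \left(-155\right) = -52 + \left(-4\right) 16 \left(-155\right) = -52 - -9920 = -52 + 9920 = 9868$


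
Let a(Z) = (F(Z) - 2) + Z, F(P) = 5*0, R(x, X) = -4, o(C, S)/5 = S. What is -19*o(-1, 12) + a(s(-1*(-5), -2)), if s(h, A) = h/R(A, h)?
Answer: -4573/4 ≈ -1143.3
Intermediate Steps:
o(C, S) = 5*S
F(P) = 0
s(h, A) = -h/4 (s(h, A) = h/(-4) = h*(-¼) = -h/4)
a(Z) = -2 + Z (a(Z) = (0 - 2) + Z = -2 + Z)
-19*o(-1, 12) + a(s(-1*(-5), -2)) = -95*12 + (-2 - (-1)*(-5)/4) = -19*60 + (-2 - ¼*5) = -1140 + (-2 - 5/4) = -1140 - 13/4 = -4573/4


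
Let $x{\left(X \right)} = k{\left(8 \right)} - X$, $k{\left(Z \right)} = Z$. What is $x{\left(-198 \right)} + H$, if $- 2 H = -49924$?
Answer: $25168$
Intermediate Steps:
$H = 24962$ ($H = \left(- \frac{1}{2}\right) \left(-49924\right) = 24962$)
$x{\left(X \right)} = 8 - X$
$x{\left(-198 \right)} + H = \left(8 - -198\right) + 24962 = \left(8 + 198\right) + 24962 = 206 + 24962 = 25168$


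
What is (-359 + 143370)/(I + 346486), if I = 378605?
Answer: 143011/725091 ≈ 0.19723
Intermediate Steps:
(-359 + 143370)/(I + 346486) = (-359 + 143370)/(378605 + 346486) = 143011/725091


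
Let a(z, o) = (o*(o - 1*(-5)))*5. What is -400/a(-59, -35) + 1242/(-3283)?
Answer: -22382/49245 ≈ -0.45450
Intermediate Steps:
a(z, o) = 5*o*(5 + o) (a(z, o) = (o*(o + 5))*5 = (o*(5 + o))*5 = 5*o*(5 + o))
-400/a(-59, -35) + 1242/(-3283) = -400*(-1/(175*(5 - 35))) + 1242/(-3283) = -400/(5*(-35)*(-30)) + 1242*(-1/3283) = -400/5250 - 1242/3283 = -400*1/5250 - 1242/3283 = -8/105 - 1242/3283 = -22382/49245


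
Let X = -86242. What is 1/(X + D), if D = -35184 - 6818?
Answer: -1/128244 ≈ -7.7976e-6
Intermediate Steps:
D = -42002
1/(X + D) = 1/(-86242 - 42002) = 1/(-128244) = -1/128244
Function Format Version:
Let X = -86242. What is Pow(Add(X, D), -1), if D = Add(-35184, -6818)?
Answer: Rational(-1, 128244) ≈ -7.7976e-6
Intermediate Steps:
D = -42002
Pow(Add(X, D), -1) = Pow(Add(-86242, -42002), -1) = Pow(-128244, -1) = Rational(-1, 128244)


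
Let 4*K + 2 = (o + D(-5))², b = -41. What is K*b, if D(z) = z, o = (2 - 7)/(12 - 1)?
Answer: -68839/242 ≈ -284.46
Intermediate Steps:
o = -5/11 ≈ -0.45455
K = 1679/242 (K = -½ + (-5/11 - 5)²/4 = -½ + (-60/11)²/4 = -½ + (¼)*(3600/121) = -½ + 900/121 = 1679/242 ≈ 6.9380)
K*b = (1679/242)*(-41) = -68839/242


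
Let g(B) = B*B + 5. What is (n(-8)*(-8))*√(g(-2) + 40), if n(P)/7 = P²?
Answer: -25088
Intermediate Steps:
g(B) = 5 + B² (g(B) = B² + 5 = 5 + B²)
n(P) = 7*P²
(n(-8)*(-8))*√(g(-2) + 40) = ((7*(-8)²)*(-8))*√((5 + (-2)²) + 40) = ((7*64)*(-8))*√((5 + 4) + 40) = (448*(-8))*√(9 + 40) = -3584*√49 = -3584*7 = -25088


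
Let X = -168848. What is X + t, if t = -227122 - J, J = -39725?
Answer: -356245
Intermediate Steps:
t = -187397 (t = -227122 - 1*(-39725) = -227122 + 39725 = -187397)
X + t = -168848 - 187397 = -356245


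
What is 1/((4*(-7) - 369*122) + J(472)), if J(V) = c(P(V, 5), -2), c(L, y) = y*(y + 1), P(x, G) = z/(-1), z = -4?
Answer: -1/45044 ≈ -2.2201e-5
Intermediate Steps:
P(x, G) = 4 (P(x, G) = -4/(-1) = -4*(-1) = 4)
c(L, y) = y*(1 + y)
J(V) = 2 (J(V) = -2*(1 - 2) = -2*(-1) = 2)
1/((4*(-7) - 369*122) + J(472)) = 1/((4*(-7) - 369*122) + 2) = 1/((-28 - 45018) + 2) = 1/(-45046 + 2) = 1/(-45044) = -1/45044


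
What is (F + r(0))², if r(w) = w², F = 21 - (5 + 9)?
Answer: 49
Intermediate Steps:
F = 7 (F = 21 - 1*14 = 21 - 14 = 7)
(F + r(0))² = (7 + 0²)² = (7 + 0)² = 7² = 49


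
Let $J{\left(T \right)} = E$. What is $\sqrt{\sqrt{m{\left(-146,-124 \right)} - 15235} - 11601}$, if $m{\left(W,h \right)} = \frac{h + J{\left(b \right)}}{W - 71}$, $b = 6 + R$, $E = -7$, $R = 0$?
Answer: $\frac{\sqrt{-546279489 + 434 i \sqrt{179343122}}}{217} \approx 0.57297 + 107.71 i$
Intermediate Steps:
$b = 6$ ($b = 6 + 0 = 6$)
$J{\left(T \right)} = -7$
$m{\left(W,h \right)} = \frac{-7 + h}{-71 + W}$ ($m{\left(W,h \right)} = \frac{h - 7}{W - 71} = \frac{-7 + h}{-71 + W}$)
$\sqrt{\sqrt{m{\left(-146,-124 \right)} - 15235} - 11601} = \sqrt{\sqrt{\frac{-7 - 124}{-71 - 146} - 15235} - 11601} = \sqrt{\sqrt{\frac{1}{-217} \left(-131\right) - 15235} - 11601} = \sqrt{\sqrt{\left(- \frac{1}{217}\right) \left(-131\right) - 15235} - 11601} = \sqrt{\sqrt{\frac{131}{217} - 15235} - 11601} = \sqrt{\sqrt{- \frac{3305864}{217}} - 11601} = \sqrt{\frac{2 i \sqrt{179343122}}{217} - 11601} = \sqrt{-11601 + \frac{2 i \sqrt{179343122}}{217}}$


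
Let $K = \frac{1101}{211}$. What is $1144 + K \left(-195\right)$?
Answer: $\frac{26689}{211} \approx 126.49$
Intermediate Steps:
$K = \frac{1101}{211}$ ($K = 1101 \cdot \frac{1}{211} = \frac{1101}{211} \approx 5.218$)
$1144 + K \left(-195\right) = 1144 + \frac{1101}{211} \left(-195\right) = 1144 - \frac{214695}{211} = \frac{26689}{211}$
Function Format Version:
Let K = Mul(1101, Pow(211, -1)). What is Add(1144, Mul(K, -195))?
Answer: Rational(26689, 211) ≈ 126.49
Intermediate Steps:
K = Rational(1101, 211) (K = Mul(1101, Rational(1, 211)) = Rational(1101, 211) ≈ 5.2180)
Add(1144, Mul(K, -195)) = Add(1144, Mul(Rational(1101, 211), -195)) = Add(1144, Rational(-214695, 211)) = Rational(26689, 211)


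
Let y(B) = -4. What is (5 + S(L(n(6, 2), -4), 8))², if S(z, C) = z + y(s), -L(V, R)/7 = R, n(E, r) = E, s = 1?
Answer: 841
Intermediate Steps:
L(V, R) = -7*R
S(z, C) = -4 + z (S(z, C) = z - 4 = -4 + z)
(5 + S(L(n(6, 2), -4), 8))² = (5 + (-4 - 7*(-4)))² = (5 + (-4 + 28))² = (5 + 24)² = 29² = 841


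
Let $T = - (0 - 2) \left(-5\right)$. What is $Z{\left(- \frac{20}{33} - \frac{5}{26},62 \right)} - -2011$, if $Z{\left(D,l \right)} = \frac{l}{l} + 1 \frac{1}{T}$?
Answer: $\frac{20119}{10} \approx 2011.9$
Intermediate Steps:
$T = -10$ ($T = \left(-1\right) \left(-2\right) \left(-5\right) = 2 \left(-5\right) = -10$)
$Z{\left(D,l \right)} = \frac{9}{10}$ ($Z{\left(D,l \right)} = \frac{l}{l} + 1 \frac{1}{-10} = 1 + 1 \left(- \frac{1}{10}\right) = 1 - \frac{1}{10} = \frac{9}{10}$)
$Z{\left(- \frac{20}{33} - \frac{5}{26},62 \right)} - -2011 = \frac{9}{10} - -2011 = \frac{9}{10} + 2011 = \frac{20119}{10}$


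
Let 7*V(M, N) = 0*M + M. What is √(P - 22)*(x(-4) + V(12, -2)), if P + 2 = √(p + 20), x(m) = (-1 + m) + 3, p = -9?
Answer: -2*I*√(24 - √11)/7 ≈ -1.2994*I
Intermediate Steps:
x(m) = 2 + m
V(M, N) = M/7 (V(M, N) = (0*M + M)/7 = (0 + M)/7 = M/7)
P = -2 + √11 (P = -2 + √(-9 + 20) = -2 + √11 ≈ 1.3166)
√(P - 22)*(x(-4) + V(12, -2)) = √((-2 + √11) - 22)*((2 - 4) + (⅐)*12) = √(-24 + √11)*(-2 + 12/7) = √(-24 + √11)*(-2/7) = -2*√(-24 + √11)/7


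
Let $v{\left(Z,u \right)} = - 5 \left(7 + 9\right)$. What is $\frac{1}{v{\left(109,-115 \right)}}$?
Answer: $- \frac{1}{80} \approx -0.0125$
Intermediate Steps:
$v{\left(Z,u \right)} = -80$ ($v{\left(Z,u \right)} = \left(-5\right) 16 = -80$)
$\frac{1}{v{\left(109,-115 \right)}} = \frac{1}{-80} = - \frac{1}{80}$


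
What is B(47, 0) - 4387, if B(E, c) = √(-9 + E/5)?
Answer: -4387 + √10/5 ≈ -4386.4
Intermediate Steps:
B(E, c) = √(-9 + E/5) (B(E, c) = √(-9 + E*(⅕)) = √(-9 + E/5))
B(47, 0) - 4387 = √(-225 + 5*47)/5 - 4387 = √(-225 + 235)/5 - 4387 = √10/5 - 4387 = -4387 + √10/5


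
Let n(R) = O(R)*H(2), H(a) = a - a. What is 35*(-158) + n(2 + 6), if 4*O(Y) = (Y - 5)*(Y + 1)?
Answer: -5530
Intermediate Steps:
O(Y) = (1 + Y)*(-5 + Y)/4 (O(Y) = ((Y - 5)*(Y + 1))/4 = ((-5 + Y)*(1 + Y))/4 = ((1 + Y)*(-5 + Y))/4 = (1 + Y)*(-5 + Y)/4)
H(a) = 0
n(R) = 0 (n(R) = (-5/4 - R + R**2/4)*0 = 0)
35*(-158) + n(2 + 6) = 35*(-158) + 0 = -5530 + 0 = -5530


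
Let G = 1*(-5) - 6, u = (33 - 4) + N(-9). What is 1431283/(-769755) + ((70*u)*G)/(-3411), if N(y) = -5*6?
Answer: -260705603/125030205 ≈ -2.0851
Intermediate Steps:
N(y) = -30
u = -1 (u = (33 - 4) - 30 = 29 - 30 = -1)
G = -11 (G = -5 - 6 = -11)
1431283/(-769755) + ((70*u)*G)/(-3411) = 1431283/(-769755) + ((70*(-1))*(-11))/(-3411) = 1431283*(-1/769755) - 70*(-11)*(-1/3411) = -204469/109965 + 770*(-1/3411) = -204469/109965 - 770/3411 = -260705603/125030205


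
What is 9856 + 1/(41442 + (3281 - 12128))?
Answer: 321256321/32595 ≈ 9856.0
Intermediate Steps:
9856 + 1/(41442 + (3281 - 12128)) = 9856 + 1/(41442 - 8847) = 9856 + 1/32595 = 321256321/32595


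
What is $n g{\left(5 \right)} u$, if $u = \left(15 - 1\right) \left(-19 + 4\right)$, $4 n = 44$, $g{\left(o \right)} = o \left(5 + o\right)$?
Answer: $-115500$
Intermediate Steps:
$n = 11$ ($n = \frac{1}{4} \cdot 44 = 11$)
$u = -210$ ($u = 14 \left(-15\right) = -210$)
$n g{\left(5 \right)} u = 11 \cdot 5 \left(5 + 5\right) \left(-210\right) = 11 \cdot 5 \cdot 10 \left(-210\right) = 11 \cdot 50 \left(-210\right) = 550 \left(-210\right) = -115500$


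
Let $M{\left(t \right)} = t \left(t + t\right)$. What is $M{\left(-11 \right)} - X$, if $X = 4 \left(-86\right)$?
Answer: $586$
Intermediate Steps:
$X = -344$
$M{\left(t \right)} = 2 t^{2}$ ($M{\left(t \right)} = t 2 t = 2 t^{2}$)
$M{\left(-11 \right)} - X = 2 \left(-11\right)^{2} - -344 = 2 \cdot 121 + 344 = 242 + 344 = 586$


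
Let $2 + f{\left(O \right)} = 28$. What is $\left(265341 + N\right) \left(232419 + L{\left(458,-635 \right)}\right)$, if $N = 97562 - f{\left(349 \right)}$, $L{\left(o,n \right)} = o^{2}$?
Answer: $160458040491$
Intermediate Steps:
$f{\left(O \right)} = 26$ ($f{\left(O \right)} = -2 + 28 = 26$)
$N = 97536$ ($N = 97562 - 26 = 97536$)
$\left(265341 + N\right) \left(232419 + L{\left(458,-635 \right)}\right) = \left(265341 + 97536\right) \left(232419 + 458^{2}\right) = 362877 \left(232419 + 209764\right) = 362877 \cdot 442183 = 160458040491$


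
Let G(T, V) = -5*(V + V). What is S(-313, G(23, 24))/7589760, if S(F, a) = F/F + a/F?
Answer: 553/2375594880 ≈ 2.3278e-7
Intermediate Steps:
G(T, V) = -10*V
S(F, a) = 1 + a/F
S(-313, G(23, 24))/7589760 = ((-313 - 10*24)/(-313))/7589760 = -(-313 - 240)/313*(1/7589760) = -1/313*(-553)*(1/7589760) = (553/313)*(1/7589760) = 553/2375594880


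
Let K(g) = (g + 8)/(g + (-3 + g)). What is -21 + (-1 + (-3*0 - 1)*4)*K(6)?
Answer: -259/9 ≈ -28.778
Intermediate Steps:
K(g) = (8 + g)/(-3 + 2*g)
-21 + (-1 + (-3*0 - 1)*4)*K(6) = -21 + (-1 + (-3*0 - 1)*4)*((8 + 6)/(-3 + 2*6)) = -21 + (-1 + (0 - 1)*4)*(14/(-3 + 12)) = -21 + (-1 - 1*4)*(14/9) = -21 + (-1 - 4)*((1/9)*14) = -21 - 5*14/9 = -21 - 70/9 = -259/9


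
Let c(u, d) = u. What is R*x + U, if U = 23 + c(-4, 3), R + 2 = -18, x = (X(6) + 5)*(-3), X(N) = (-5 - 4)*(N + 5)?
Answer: -5621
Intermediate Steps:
X(N) = -45 - 9*N (X(N) = -9*(5 + N) = -45 - 9*N)
x = 282 (x = ((-45 - 9*6) + 5)*(-3) = ((-45 - 54) + 5)*(-3) = (-99 + 5)*(-3) = -94*(-3) = 282)
R = -20 (R = -2 - 18 = -20)
U = 19 (U = 23 - 4 = 19)
R*x + U = -20*282 + 19 = -5640 + 19 = -5621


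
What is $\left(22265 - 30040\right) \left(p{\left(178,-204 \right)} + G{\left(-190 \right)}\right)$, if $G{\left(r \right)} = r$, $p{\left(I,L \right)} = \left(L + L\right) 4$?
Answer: $14166050$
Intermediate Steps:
$p{\left(I,L \right)} = 8 L$ ($p{\left(I,L \right)} = 2 L 4 = 8 L$)
$\left(22265 - 30040\right) \left(p{\left(178,-204 \right)} + G{\left(-190 \right)}\right) = \left(22265 - 30040\right) \left(8 \left(-204\right) - 190\right) = - 7775 \left(-1632 - 190\right) = \left(-7775\right) \left(-1822\right) = 14166050$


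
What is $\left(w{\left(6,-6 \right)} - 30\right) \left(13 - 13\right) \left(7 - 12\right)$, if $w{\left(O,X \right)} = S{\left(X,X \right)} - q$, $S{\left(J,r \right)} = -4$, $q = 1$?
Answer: $0$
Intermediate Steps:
$w{\left(O,X \right)} = -5$ ($w{\left(O,X \right)} = -4 - 1 = -5$)
$\left(w{\left(6,-6 \right)} - 30\right) \left(13 - 13\right) \left(7 - 12\right) = \left(-5 - 30\right) \left(13 - 13\right) \left(7 - 12\right) = - 35 \cdot 0 \left(-5\right) = \left(-35\right) 0 = 0$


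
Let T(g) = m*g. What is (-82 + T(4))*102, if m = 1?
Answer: -7956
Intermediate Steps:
T(g) = g (T(g) = 1*g = g)
(-82 + T(4))*102 = (-82 + 4)*102 = -78*102 = -7956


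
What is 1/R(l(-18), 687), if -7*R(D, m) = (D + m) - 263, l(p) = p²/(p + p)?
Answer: -7/415 ≈ -0.016867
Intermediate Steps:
l(p) = p/2 (l(p) = p²/((2*p)) = (1/(2*p))*p² = p/2)
R(D, m) = 263/7 - D/7 - m/7 (R(D, m) = -((D + m) - 263)/7 = -(-263 + D + m)/7 = 263/7 - D/7 - m/7)
1/R(l(-18), 687) = 1/(263/7 - (-18)/14 - ⅐*687) = 1/(263/7 - ⅐*(-9) - 687/7) = 1/(263/7 + 9/7 - 687/7) = 1/(-415/7) = -7/415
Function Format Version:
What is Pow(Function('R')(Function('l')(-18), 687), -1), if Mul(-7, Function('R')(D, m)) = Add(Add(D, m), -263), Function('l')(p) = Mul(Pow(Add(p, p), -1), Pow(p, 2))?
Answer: Rational(-7, 415) ≈ -0.016867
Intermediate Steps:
Function('l')(p) = Mul(Rational(1, 2), p) (Function('l')(p) = Mul(Pow(Mul(2, p), -1), Pow(p, 2)) = Mul(Mul(Rational(1, 2), Pow(p, -1)), Pow(p, 2)) = Mul(Rational(1, 2), p))
Function('R')(D, m) = Add(Rational(263, 7), Mul(Rational(-1, 7), D), Mul(Rational(-1, 7), m)) (Function('R')(D, m) = Mul(Rational(-1, 7), Add(Add(D, m), -263)) = Mul(Rational(-1, 7), Add(-263, D, m)) = Add(Rational(263, 7), Mul(Rational(-1, 7), D), Mul(Rational(-1, 7), m)))
Pow(Function('R')(Function('l')(-18), 687), -1) = Pow(Add(Rational(263, 7), Mul(Rational(-1, 7), Mul(Rational(1, 2), -18)), Mul(Rational(-1, 7), 687)), -1) = Pow(Add(Rational(263, 7), Mul(Rational(-1, 7), -9), Rational(-687, 7)), -1) = Pow(Add(Rational(263, 7), Rational(9, 7), Rational(-687, 7)), -1) = Pow(Rational(-415, 7), -1) = Rational(-7, 415)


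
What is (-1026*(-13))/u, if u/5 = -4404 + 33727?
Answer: 13338/146615 ≈ 0.090973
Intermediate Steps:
u = 146615 (u = 5*(-4404 + 33727) = 5*29323 = 146615)
(-1026*(-13))/u = -1026*(-13)/146615 = 13338*(1/146615) = 13338/146615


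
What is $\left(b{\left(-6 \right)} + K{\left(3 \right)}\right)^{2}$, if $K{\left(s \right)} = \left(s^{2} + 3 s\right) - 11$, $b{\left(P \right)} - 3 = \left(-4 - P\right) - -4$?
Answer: $256$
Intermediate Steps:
$b{\left(P \right)} = 3 - P$
$K{\left(s \right)} = -11 + s^{2} + 3 s$
$\left(b{\left(-6 \right)} + K{\left(3 \right)}\right)^{2} = \left(\left(3 - -6\right) + \left(-11 + 3^{2} + 3 \cdot 3\right)\right)^{2} = \left(\left(3 + 6\right) + \left(-11 + 9 + 9\right)\right)^{2} = \left(9 + 7\right)^{2} = 16^{2} = 256$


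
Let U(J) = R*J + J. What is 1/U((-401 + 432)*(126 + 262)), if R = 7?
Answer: 1/96224 ≈ 1.0392e-5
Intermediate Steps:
U(J) = 8*J (U(J) = 7*J + J = 8*J)
1/U((-401 + 432)*(126 + 262)) = 1/(8*((-401 + 432)*(126 + 262))) = 1/(8*(31*388)) = 1/(8*12028) = 1/96224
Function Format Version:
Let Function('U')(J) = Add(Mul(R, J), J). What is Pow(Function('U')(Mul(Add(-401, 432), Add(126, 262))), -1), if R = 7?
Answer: Rational(1, 96224) ≈ 1.0392e-5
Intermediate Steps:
Function('U')(J) = Mul(8, J) (Function('U')(J) = Add(Mul(7, J), J) = Mul(8, J))
Pow(Function('U')(Mul(Add(-401, 432), Add(126, 262))), -1) = Pow(Mul(8, Mul(Add(-401, 432), Add(126, 262))), -1) = Pow(Mul(8, Mul(31, 388)), -1) = Pow(Mul(8, 12028), -1) = Pow(96224, -1) = Rational(1, 96224)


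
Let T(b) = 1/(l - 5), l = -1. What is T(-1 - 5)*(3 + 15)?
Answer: -3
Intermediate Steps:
T(b) = -1/6 (T(b) = 1/(-1 - 5) = 1/(-6) = -1/6)
T(-1 - 5)*(3 + 15) = -(3 + 15)/6 = -1/6*18 = -3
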